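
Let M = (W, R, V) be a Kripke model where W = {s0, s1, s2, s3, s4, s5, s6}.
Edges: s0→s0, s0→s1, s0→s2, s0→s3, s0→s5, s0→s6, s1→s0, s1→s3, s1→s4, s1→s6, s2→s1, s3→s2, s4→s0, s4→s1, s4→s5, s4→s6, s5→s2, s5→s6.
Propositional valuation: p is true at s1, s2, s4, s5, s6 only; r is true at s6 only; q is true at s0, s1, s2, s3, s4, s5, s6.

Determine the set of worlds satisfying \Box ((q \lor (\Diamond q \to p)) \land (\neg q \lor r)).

Recall that \Box ψ holds at a world iff ψ holds at every accessible world, and \Diamond ψ holds iff ψ holds at some accessible world.
Let φ = \Box ((q \lor (\Diamond q \to p)) \land (\neg q \lor r)). Evaluate φ at each world:
  s0 (successors {s0, s1, s2, s3, s5, s6}): φ is false.
  s1 (successors {s0, s3, s4, s6}): φ is false.
  s2 (successors {s1}): φ is false.
  s3 (successors {s2}): φ is false.
  s4 (successors {s0, s1, s5, s6}): φ is false.
  s5 (successors {s2, s6}): φ is false.
  s6 (successors ∅): φ is true.
For instance, at s4:
  At s4: \Box ((q \lor (\Diamond q \to p)) \land (\neg q \lor r)) requires (q \lor (\Diamond q \to p)) \land (\neg q \lor r) at every successor {s0, s1, s5, s6}.
    (q \lor (\Diamond q \to p)) \land (\neg q \lor r) fails at s0, so \Box ((q \lor (\Diamond q \to p)) \land (\neg q \lor r)) is false at s4.
      At s0: q \lor (\Diamond q \to p) is true, \neg q \lor r is false, so (q \lor (\Diamond q \to p)) \land (\neg q \lor r) is false.
Satisfying worlds: {s6}

s6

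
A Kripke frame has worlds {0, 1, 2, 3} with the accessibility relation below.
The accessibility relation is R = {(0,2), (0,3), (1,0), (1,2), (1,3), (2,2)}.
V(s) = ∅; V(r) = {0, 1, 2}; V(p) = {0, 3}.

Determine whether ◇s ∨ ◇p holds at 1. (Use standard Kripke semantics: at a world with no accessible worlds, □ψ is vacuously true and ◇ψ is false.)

At 1: ◇s is false, ◇p is true, so ◇s ∨ ◇p is true.
  At 1: ◇s requires s at some successor in {0, 2, 3}.
    At 0: s is false.
    At 2: s is false.
    At 3: s is false.
  So ◇s is false at 1.
  At 1: ◇p requires p at some successor in {0, 2, 3}.
    p holds at 0, so ◇p is true at 1.

Yes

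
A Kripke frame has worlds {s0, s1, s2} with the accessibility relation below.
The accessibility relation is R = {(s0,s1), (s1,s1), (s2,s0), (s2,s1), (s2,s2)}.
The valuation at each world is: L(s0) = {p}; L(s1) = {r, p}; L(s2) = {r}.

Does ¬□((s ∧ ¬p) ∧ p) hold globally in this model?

Let φ = ¬□((s ∧ ¬p) ∧ p). Evaluate φ at each world:
  s0 (successors {s1}): φ is true.
  s1 (successors {s1}): φ is true.
  s2 (successors {s0, s1, s2}): φ is true.
For instance, at s2:
  At s2: □((s ∧ ¬p) ∧ p) is false, so ¬□((s ∧ ¬p) ∧ p) is true.
    At s2: □((s ∧ ¬p) ∧ p) requires (s ∧ ¬p) ∧ p at every successor {s0, s1, s2}.
      (s ∧ ¬p) ∧ p fails at s0, so □((s ∧ ¬p) ∧ p) is false at s2.

Yes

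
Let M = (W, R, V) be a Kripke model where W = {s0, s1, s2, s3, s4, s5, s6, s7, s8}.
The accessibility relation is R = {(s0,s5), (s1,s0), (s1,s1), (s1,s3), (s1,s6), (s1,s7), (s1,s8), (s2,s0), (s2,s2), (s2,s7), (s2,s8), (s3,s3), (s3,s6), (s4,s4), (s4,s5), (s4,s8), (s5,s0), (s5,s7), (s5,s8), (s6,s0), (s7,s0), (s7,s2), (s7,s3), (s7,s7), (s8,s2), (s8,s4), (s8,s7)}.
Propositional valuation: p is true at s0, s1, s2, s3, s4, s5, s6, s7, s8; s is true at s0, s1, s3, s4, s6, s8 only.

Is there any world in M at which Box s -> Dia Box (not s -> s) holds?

Yes

Recall that Box ψ holds at a world iff ψ holds at every accessible world, and Dia ψ holds iff ψ holds at some accessible world.
Let φ = Box s -> Dia Box (not s -> s). Evaluate φ at each world:
  s0 (successors {s5}): φ is true.
  s1 (successors {s0, s1, s3, s6, s7, s8}): φ is true.
  s2 (successors {s0, s2, s7, s8}): φ is true.
  s3 (successors {s3, s6}): φ is true.
  s4 (successors {s4, s5, s8}): φ is true.
  s5 (successors {s0, s7, s8}): φ is true.
  s6 (successors {s0}): φ is false.
  s7 (successors {s0, s2, s3, s7}): φ is true.
  s8 (successors {s2, s4, s7}): φ is true.
Detail at s0 (witness):
  At s0: Box s is false, Dia Box (not s -> s) is false, so Box s -> Dia Box (not s -> s) is true.
    At s0: Box s requires s at every successor {s5}.
      s fails at s5, so Box s is false at s0.
    At s0: Dia Box (not s -> s) requires Box (not s -> s) at some successor in {s5}.
      At s5: Box (not s -> s) is false.
    So Dia Box (not s -> s) is false at s0.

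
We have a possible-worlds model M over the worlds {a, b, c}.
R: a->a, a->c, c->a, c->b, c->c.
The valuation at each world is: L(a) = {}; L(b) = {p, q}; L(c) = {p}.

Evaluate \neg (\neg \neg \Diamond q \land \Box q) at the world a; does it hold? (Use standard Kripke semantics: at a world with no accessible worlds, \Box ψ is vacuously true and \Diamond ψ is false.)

At a: \neg \neg \Diamond q \land \Box q is false, so \neg (\neg \neg \Diamond q \land \Box q) is true.
  At a: \neg \neg \Diamond q is false, \Box q is false, so \neg \neg \Diamond q \land \Box q is false.
    At a: \neg \Diamond q is true, so \neg \neg \Diamond q is false.
      At a: \Diamond q is false, so \neg \Diamond q is true.
    At a: \Box q requires q at every successor {a, c}.
      q fails at a, so \Box q is false at a.

Yes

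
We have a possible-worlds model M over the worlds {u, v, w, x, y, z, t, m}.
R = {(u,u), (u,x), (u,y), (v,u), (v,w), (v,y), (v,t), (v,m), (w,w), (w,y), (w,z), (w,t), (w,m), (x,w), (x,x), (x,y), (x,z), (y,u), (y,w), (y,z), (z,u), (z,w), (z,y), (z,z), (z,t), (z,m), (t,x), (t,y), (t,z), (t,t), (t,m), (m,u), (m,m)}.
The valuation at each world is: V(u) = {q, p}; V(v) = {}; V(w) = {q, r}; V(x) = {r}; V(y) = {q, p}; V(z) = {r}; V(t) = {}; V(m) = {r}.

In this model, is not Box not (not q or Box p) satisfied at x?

Yes

At x: Box not (not q or Box p) is false, so not Box not (not q or Box p) is true.
  At x: Box not (not q or Box p) requires not (not q or Box p) at every successor {w, x, y, z}.
    not (not q or Box p) fails at x, so Box not (not q or Box p) is false at x.
      At x: not q or Box p is true, so not (not q or Box p) is false.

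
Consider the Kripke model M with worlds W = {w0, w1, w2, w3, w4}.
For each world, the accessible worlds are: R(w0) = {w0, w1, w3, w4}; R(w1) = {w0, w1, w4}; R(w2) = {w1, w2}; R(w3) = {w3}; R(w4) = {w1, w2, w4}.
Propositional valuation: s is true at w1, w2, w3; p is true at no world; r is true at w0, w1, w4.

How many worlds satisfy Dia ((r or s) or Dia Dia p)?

Let φ = Dia ((r or s) or Dia Dia p). Evaluate φ at each world:
  w0 (successors {w0, w1, w3, w4}): φ is true.
  w1 (successors {w0, w1, w4}): φ is true.
  w2 (successors {w1, w2}): φ is true.
  w3 (successors {w3}): φ is true.
  w4 (successors {w1, w2, w4}): φ is true.
For instance, at w0:
  At w0: Dia ((r or s) or Dia Dia p) requires (r or s) or Dia Dia p at some successor in {w0, w1, w3, w4}.
    (r or s) or Dia Dia p holds at w0, so Dia ((r or s) or Dia Dia p) is true at w0.
      At w0: r or s is true, Dia Dia p is false, so (r or s) or Dia Dia p is true.
Satisfying worlds: {w0, w1, w2, w3, w4}

5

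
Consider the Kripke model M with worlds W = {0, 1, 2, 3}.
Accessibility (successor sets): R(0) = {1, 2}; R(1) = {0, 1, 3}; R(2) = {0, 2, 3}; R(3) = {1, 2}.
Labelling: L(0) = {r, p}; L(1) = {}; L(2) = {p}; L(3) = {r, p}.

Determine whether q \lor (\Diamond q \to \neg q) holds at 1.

Yes

Recall that \Diamond ψ holds at a world iff ψ holds at some accessible world.
At 1: q is false, \Diamond q \to \neg q is true, so q \lor (\Diamond q \to \neg q) is true.
  At 1: \Diamond q is false, \neg q is true, so \Diamond q \to \neg q is true.
    At 1: \Diamond q requires q at some successor in {0, 1, 3}.
      At 0: q is false.
      At 1: q is false.
      At 3: q is false.
    So \Diamond q is false at 1.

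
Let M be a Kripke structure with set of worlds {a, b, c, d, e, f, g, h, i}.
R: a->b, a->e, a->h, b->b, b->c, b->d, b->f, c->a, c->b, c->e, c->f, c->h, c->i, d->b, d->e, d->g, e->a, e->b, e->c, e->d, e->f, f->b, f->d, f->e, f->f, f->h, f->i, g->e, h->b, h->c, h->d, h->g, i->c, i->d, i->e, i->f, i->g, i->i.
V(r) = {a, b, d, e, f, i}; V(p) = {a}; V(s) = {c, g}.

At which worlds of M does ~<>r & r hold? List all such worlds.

none

Recall that <>ψ holds at a world iff ψ holds at some accessible world.
Let φ = ~<>r & r. Evaluate φ at each world:
  a (successors {b, e, h}): φ is false.
  b (successors {b, c, d, f}): φ is false.
  c (successors {a, b, e, f, h, i}): φ is false.
  d (successors {b, e, g}): φ is false.
  e (successors {a, b, c, d, f}): φ is false.
  f (successors {b, d, e, f, h, i}): φ is false.
  g (successors {e}): φ is false.
  h (successors {b, c, d, g}): φ is false.
  i (successors {c, d, e, f, g, i}): φ is false.
For instance, at d:
  At d: ~<>r is false, r is true, so ~<>r & r is false.
    At d: <>r is true, so ~<>r is false.
      At d: <>r requires r at some successor in {b, e, g}.
        r holds at b, so <>r is true at d.
Satisfying worlds: none.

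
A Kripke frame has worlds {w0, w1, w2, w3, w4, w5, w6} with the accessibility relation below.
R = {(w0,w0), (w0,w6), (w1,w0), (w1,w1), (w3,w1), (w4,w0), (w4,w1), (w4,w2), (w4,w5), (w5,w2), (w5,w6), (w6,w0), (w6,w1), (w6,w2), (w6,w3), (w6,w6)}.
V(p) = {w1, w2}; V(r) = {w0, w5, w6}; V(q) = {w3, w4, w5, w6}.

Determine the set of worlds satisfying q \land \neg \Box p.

Let φ = q \land \neg \Box p. Evaluate φ at each world:
  w0 (successors {w0, w6}): φ is false.
  w1 (successors {w0, w1}): φ is false.
  w2 (successors ∅): φ is false.
  w3 (successors {w1}): φ is false.
  w4 (successors {w0, w1, w2, w5}): φ is true.
  w5 (successors {w2, w6}): φ is true.
  w6 (successors {w0, w1, w2, w3, w6}): φ is true.
For instance, at w4:
  At w4: q is true, \neg \Box p is true, so q \land \neg \Box p is true.
    At w4: \Box p is false, so \neg \Box p is true.
      At w4: \Box p requires p at every successor {w0, w1, w2, w5}.
        p fails at w0, so \Box p is false at w4.
Satisfying worlds: {w4, w5, w6}

w4, w5, w6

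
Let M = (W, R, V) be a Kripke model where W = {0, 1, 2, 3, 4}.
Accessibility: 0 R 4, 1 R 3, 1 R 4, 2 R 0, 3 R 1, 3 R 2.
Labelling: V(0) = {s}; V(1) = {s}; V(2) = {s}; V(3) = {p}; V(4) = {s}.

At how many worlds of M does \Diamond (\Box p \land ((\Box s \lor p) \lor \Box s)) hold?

2

Let φ = \Diamond (\Box p \land ((\Box s \lor p) \lor \Box s)). Evaluate φ at each world:
  0 (successors {4}): φ is true.
  1 (successors {3, 4}): φ is true.
  2 (successors {0}): φ is false.
  3 (successors {1, 2}): φ is false.
  4 (successors ∅): φ is false.
For instance, at 3:
  At 3: \Diamond (\Box p \land ((\Box s \lor p) \lor \Box s)) requires \Box p \land ((\Box s \lor p) \lor \Box s) at some successor in {1, 2}.
    At 1: \Box p \land ((\Box s \lor p) \lor \Box s) is false.
    At 2: \Box p \land ((\Box s \lor p) \lor \Box s) is false.
  So \Diamond (\Box p \land ((\Box s \lor p) \lor \Box s)) is false at 3.
Satisfying worlds: {0, 1}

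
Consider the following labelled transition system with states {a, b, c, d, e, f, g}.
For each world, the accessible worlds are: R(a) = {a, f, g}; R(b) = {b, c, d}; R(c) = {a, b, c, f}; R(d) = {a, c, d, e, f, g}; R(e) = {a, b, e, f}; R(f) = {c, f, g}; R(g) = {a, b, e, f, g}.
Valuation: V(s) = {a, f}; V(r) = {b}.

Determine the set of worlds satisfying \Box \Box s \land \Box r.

Recall that \Box ψ holds at a world iff ψ holds at every accessible world, and \Diamond ψ holds iff ψ holds at some accessible world.
Let φ = \Box \Box s \land \Box r. Evaluate φ at each world:
  a (successors {a, f, g}): φ is false.
  b (successors {b, c, d}): φ is false.
  c (successors {a, b, c, f}): φ is false.
  d (successors {a, c, d, e, f, g}): φ is false.
  e (successors {a, b, e, f}): φ is false.
  f (successors {c, f, g}): φ is false.
  g (successors {a, b, e, f, g}): φ is false.
For instance, at a:
  At a: \Box \Box s is false, \Box r is false, so \Box \Box s \land \Box r is false.
    At a: \Box \Box s requires \Box s at every successor {a, f, g}.
      \Box s fails at a, so \Box \Box s is false at a.
    At a: \Box r requires r at every successor {a, f, g}.
      r fails at a, so \Box r is false at a.
Satisfying worlds: none.

none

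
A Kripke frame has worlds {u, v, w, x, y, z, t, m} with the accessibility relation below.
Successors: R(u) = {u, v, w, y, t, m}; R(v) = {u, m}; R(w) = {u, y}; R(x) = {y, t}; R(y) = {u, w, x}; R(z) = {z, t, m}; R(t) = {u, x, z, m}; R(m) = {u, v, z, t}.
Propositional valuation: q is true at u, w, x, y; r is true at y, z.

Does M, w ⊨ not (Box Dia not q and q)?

Recall that Box ψ holds at a world iff ψ holds at every accessible world, and Dia ψ holds iff ψ holds at some accessible world.
At w: Box Dia not q and q is false, so not (Box Dia not q and q) is true.
  At w: Box Dia not q is false, q is true, so Box Dia not q and q is false.
    At w: Box Dia not q requires Dia not q at every successor {u, y}.
      Dia not q fails at y, so Box Dia not q is false at w.

Yes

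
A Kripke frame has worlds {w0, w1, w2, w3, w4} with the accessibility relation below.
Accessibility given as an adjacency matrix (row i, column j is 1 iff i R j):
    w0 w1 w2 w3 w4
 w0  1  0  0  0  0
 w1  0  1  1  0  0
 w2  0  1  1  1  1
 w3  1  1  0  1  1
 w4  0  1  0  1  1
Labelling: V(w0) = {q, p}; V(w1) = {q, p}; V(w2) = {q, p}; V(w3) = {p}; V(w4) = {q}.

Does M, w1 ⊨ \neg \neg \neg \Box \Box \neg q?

Yes

At w1: \neg \neg \Box \Box \neg q is false, so \neg \neg \neg \Box \Box \neg q is true.
  At w1: \neg \Box \Box \neg q is true, so \neg \neg \Box \Box \neg q is false.
    At w1: \Box \Box \neg q is false, so \neg \Box \Box \neg q is true.
      At w1: \Box \Box \neg q requires \Box \neg q at every successor {w1, w2}.
        \Box \neg q fails at w1, so \Box \Box \neg q is false at w1.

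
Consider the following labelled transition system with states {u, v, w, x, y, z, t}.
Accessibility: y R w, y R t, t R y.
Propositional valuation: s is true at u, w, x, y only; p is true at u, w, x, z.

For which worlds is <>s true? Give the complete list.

Let φ = <>s. Evaluate φ at each world:
  u (successors ∅): φ is false.
  v (successors ∅): φ is false.
  w (successors ∅): φ is false.
  x (successors ∅): φ is false.
  y (successors {w, t}): φ is true.
  z (successors ∅): φ is false.
  t (successors {y}): φ is true.
For instance, at y:
  At y: <>s requires s at some successor in {w, t}.
    s holds at w, so <>s is true at y.
Satisfying worlds: {y, t}

y, t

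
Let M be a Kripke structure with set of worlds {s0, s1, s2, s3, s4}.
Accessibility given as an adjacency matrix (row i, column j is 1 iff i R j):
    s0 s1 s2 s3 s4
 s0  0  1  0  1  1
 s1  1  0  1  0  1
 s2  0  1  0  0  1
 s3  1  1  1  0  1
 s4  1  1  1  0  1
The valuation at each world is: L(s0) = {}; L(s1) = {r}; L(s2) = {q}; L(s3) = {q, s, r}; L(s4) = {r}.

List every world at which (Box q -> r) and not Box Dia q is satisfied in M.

Recall that Box ψ holds at a world iff ψ holds at every accessible world, and Dia ψ holds iff ψ holds at some accessible world.
Let φ = (Box q -> r) and not Box Dia q. Evaluate φ at each world:
  s0 (successors {s1, s3, s4}): φ is false.
  s1 (successors {s0, s2, s4}): φ is true.
  s2 (successors {s1, s4}): φ is false.
  s3 (successors {s0, s1, s2, s4}): φ is true.
  s4 (successors {s0, s1, s2, s4}): φ is true.
For instance, at s0:
  At s0: Box q -> r is true, not Box Dia q is false, so (Box q -> r) and not Box Dia q is false.
    At s0: Box q is false, r is false, so Box q -> r is true.
      At s0: Box q requires q at every successor {s1, s3, s4}.
        q fails at s1, so Box q is false at s0.
    At s0: Box Dia q is true, so not Box Dia q is false.
      At s0: Box Dia q requires Dia q at every successor {s1, s3, s4}.
        At s1: Dia q is true.
        At s3: Dia q is true.
        At s4: Dia q is true.
      So Box Dia q is true at s0.
Satisfying worlds: {s1, s3, s4}

s1, s3, s4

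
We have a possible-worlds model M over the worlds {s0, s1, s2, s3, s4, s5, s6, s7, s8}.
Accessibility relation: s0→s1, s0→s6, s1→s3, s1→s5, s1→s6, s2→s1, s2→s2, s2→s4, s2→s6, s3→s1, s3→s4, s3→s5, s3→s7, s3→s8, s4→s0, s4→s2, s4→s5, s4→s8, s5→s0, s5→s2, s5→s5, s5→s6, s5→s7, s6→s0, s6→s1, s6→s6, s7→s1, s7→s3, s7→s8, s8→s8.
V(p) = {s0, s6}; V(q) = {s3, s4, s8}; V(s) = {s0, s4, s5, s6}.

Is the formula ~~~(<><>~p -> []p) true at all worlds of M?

Yes

Let φ = ~~~(<><>~p -> []p). Evaluate φ at each world:
  s0 (successors {s1, s6}): φ is true.
  s1 (successors {s3, s5, s6}): φ is true.
  s2 (successors {s1, s2, s4, s6}): φ is true.
  s3 (successors {s1, s4, s5, s7, s8}): φ is true.
  s4 (successors {s0, s2, s5, s8}): φ is true.
  s5 (successors {s0, s2, s5, s6, s7}): φ is true.
  s6 (successors {s0, s1, s6}): φ is true.
  s7 (successors {s1, s3, s8}): φ is true.
  s8 (successors {s8}): φ is true.
For instance, at s2:
  At s2: ~~(<><>~p -> []p) is false, so ~~~(<><>~p -> []p) is true.
    At s2: ~(<><>~p -> []p) is true, so ~~(<><>~p -> []p) is false.
      At s2: <><>~p -> []p is false, so ~(<><>~p -> []p) is true.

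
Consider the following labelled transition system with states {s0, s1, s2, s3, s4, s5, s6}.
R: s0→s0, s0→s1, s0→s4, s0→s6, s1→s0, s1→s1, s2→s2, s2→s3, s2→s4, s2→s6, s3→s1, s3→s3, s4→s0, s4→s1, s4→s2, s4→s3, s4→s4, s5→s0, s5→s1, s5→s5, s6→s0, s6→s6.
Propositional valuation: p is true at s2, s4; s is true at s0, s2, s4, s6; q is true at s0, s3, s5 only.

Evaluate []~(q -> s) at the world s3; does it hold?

At s3: []~(q -> s) requires ~(q -> s) at every successor {s1, s3}.
  ~(q -> s) fails at s1, so []~(q -> s) is false at s3.

No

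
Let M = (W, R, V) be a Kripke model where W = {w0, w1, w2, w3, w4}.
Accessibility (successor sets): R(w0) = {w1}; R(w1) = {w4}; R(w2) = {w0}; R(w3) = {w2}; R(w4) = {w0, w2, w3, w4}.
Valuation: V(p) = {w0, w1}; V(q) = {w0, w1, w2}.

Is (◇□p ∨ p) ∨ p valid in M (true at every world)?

Yes

Let φ = (◇□p ∨ p) ∨ p. Evaluate φ at each world:
  w0 (successors {w1}): φ is true.
  w1 (successors {w4}): φ is true.
  w2 (successors {w0}): φ is true.
  w3 (successors {w2}): φ is true.
  w4 (successors {w0, w2, w3, w4}): φ is true.
For instance, at w4:
  At w4: ◇□p ∨ p is true, p is false, so (◇□p ∨ p) ∨ p is true.
    At w4: ◇□p is true, p is false, so ◇□p ∨ p is true.
      At w4: ◇□p requires □p at some successor in {w0, w2, w3, w4}.
        □p holds at w0, so ◇□p is true at w4.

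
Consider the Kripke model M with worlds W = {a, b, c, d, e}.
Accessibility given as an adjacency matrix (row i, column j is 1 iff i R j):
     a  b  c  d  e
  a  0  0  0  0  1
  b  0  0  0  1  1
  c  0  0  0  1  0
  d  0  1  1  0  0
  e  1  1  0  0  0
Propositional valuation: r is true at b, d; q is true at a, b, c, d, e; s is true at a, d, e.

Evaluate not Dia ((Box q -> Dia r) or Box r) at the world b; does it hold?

Recall that Box ψ holds at a world iff ψ holds at every accessible world, and Dia ψ holds iff ψ holds at some accessible world.
At b: Dia ((Box q -> Dia r) or Box r) is true, so not Dia ((Box q -> Dia r) or Box r) is false.
  At b: Dia ((Box q -> Dia r) or Box r) requires (Box q -> Dia r) or Box r at some successor in {d, e}.
    (Box q -> Dia r) or Box r holds at d, so Dia ((Box q -> Dia r) or Box r) is true at b.
      At d: Box q -> Dia r is true, Box r is false, so (Box q -> Dia r) or Box r is true.

No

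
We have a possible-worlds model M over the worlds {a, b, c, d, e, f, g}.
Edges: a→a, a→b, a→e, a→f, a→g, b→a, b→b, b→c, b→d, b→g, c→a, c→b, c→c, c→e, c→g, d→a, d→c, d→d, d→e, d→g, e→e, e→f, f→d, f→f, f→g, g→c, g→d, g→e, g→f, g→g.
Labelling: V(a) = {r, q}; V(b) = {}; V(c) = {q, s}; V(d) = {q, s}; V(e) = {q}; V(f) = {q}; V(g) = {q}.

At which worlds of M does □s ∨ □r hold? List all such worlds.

none

Let φ = □s ∨ □r. Evaluate φ at each world:
  a (successors {a, b, e, f, g}): φ is false.
  b (successors {a, b, c, d, g}): φ is false.
  c (successors {a, b, c, e, g}): φ is false.
  d (successors {a, c, d, e, g}): φ is false.
  e (successors {e, f}): φ is false.
  f (successors {d, f, g}): φ is false.
  g (successors {c, d, e, f, g}): φ is false.
For instance, at d:
  At d: □s is false, □r is false, so □s ∨ □r is false.
    At d: □s requires s at every successor {a, c, d, e, g}.
      s fails at a, so □s is false at d.
    At d: □r requires r at every successor {a, c, d, e, g}.
      r fails at c, so □r is false at d.
Satisfying worlds: none.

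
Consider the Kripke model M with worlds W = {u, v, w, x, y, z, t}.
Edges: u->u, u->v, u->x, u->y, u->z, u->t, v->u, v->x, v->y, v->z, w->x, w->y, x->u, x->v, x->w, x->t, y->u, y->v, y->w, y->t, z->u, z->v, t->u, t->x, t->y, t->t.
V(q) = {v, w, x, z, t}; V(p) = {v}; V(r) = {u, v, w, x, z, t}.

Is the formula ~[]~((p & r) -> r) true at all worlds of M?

Recall that []ψ holds at a world iff ψ holds at every accessible world, and <>ψ holds iff ψ holds at some accessible world.
Let φ = ~[]~((p & r) -> r). Evaluate φ at each world:
  u (successors {u, v, x, y, z, t}): φ is true.
  v (successors {u, x, y, z}): φ is true.
  w (successors {x, y}): φ is true.
  x (successors {u, v, w, t}): φ is true.
  y (successors {u, v, w, t}): φ is true.
  z (successors {u, v}): φ is true.
  t (successors {u, x, y, t}): φ is true.
For instance, at t:
  At t: []~((p & r) -> r) is false, so ~[]~((p & r) -> r) is true.
    At t: []~((p & r) -> r) requires ~((p & r) -> r) at every successor {u, x, y, t}.
      ~((p & r) -> r) fails at u, so []~((p & r) -> r) is false at t.

Yes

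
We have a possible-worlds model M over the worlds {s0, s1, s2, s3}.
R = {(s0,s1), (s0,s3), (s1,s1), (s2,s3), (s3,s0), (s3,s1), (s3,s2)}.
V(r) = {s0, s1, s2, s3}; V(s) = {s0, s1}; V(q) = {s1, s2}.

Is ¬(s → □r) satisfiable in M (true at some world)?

No

Let φ = ¬(s → □r). Evaluate φ at each world:
  s0 (successors {s1, s3}): φ is false.
  s1 (successors {s1}): φ is false.
  s2 (successors {s3}): φ is false.
  s3 (successors {s0, s1, s2}): φ is false.
For instance, at s0:
  At s0: s → □r is true, so ¬(s → □r) is false.
    At s0: s is true, □r is true, so s → □r is true.
      At s0: □r requires r at every successor {s1, s3}.
        At s1: r is true.
        At s3: r is true.
      So □r is true at s0.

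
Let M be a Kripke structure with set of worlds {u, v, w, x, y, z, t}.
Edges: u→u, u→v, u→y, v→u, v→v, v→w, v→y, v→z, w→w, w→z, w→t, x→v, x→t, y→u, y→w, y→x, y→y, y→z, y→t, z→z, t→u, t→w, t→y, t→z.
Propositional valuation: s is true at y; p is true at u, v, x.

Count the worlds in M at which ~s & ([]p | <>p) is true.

4

Let φ = ~s & ([]p | <>p). Evaluate φ at each world:
  u (successors {u, v, y}): φ is true.
  v (successors {u, v, w, y, z}): φ is true.
  w (successors {w, z, t}): φ is false.
  x (successors {v, t}): φ is true.
  y (successors {u, w, x, y, z, t}): φ is false.
  z (successors {z}): φ is false.
  t (successors {u, w, y, z}): φ is true.
For instance, at y:
  At y: ~s is false, []p | <>p is true, so ~s & ([]p | <>p) is false.
    At y: []p is false, <>p is true, so []p | <>p is true.
      At y: []p requires p at every successor {u, w, x, y, z, t}.
        p fails at w, so []p is false at y.
      At y: <>p requires p at some successor in {u, w, x, y, z, t}.
        p holds at u, so <>p is true at y.
Satisfying worlds: {u, v, x, t}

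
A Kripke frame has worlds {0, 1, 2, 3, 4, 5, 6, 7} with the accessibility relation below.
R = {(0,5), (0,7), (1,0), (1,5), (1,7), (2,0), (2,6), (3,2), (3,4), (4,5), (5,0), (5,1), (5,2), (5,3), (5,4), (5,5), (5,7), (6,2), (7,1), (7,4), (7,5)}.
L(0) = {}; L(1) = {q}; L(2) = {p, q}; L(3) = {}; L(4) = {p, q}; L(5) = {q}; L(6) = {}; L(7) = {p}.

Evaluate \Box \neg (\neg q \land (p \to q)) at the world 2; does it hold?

No

Recall that \Box ψ holds at a world iff ψ holds at every accessible world, and \Diamond ψ holds iff ψ holds at some accessible world.
At 2: \Box \neg (\neg q \land (p \to q)) requires \neg (\neg q \land (p \to q)) at every successor {0, 6}.
  \neg (\neg q \land (p \to q)) fails at 0, so \Box \neg (\neg q \land (p \to q)) is false at 2.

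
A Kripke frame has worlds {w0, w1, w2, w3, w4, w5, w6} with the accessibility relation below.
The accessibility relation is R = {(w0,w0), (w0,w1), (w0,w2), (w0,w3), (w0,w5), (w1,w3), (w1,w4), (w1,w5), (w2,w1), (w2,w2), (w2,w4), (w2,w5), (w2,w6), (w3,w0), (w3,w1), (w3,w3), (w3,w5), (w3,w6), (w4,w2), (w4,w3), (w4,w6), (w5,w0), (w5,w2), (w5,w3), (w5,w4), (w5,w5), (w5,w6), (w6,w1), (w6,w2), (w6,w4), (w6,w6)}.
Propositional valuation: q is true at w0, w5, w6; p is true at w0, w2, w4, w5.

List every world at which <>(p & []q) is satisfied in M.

Let φ = <>(p & []q). Evaluate φ at each world:
  w0 (successors {w0, w1, w2, w3, w5}): φ is false.
  w1 (successors {w3, w4, w5}): φ is false.
  w2 (successors {w1, w2, w4, w5, w6}): φ is false.
  w3 (successors {w0, w1, w3, w5, w6}): φ is false.
  w4 (successors {w2, w3, w6}): φ is false.
  w5 (successors {w0, w2, w3, w4, w5, w6}): φ is false.
  w6 (successors {w1, w2, w4, w6}): φ is false.
For instance, at w4:
  At w4: <>(p & []q) requires p & []q at some successor in {w2, w3, w6}.
    At w2: p & []q is false.
    At w3: p & []q is false.
    At w6: p & []q is false.
  So <>(p & []q) is false at w4.
Satisfying worlds: none.

none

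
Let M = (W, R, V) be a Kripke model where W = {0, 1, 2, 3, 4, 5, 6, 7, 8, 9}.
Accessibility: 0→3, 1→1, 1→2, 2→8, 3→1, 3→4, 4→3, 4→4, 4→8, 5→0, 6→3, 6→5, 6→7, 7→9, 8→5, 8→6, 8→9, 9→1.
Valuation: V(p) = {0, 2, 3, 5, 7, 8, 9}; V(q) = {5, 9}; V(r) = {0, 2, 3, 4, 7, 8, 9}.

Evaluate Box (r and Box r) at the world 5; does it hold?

At 5: Box (r and Box r) requires r and Box r at every successor {0}.
    At 0: r is true, Box r is true, so r and Box r is true.
      At 0: Box r requires r at every successor {3}.
        At 3: r is true.
      So Box r is true at 0.
So Box (r and Box r) is true at 5.

Yes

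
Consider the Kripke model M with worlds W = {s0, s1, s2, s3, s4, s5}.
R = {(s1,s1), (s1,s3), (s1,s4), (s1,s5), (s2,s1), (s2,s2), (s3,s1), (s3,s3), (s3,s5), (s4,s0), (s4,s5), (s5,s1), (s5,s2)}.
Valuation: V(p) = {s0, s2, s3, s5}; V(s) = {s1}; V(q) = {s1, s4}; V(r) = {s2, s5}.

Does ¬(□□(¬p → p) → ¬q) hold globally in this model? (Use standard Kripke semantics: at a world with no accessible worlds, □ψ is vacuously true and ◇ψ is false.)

No

Let φ = ¬(□□(¬p → p) → ¬q). Evaluate φ at each world:
  s0 (successors ∅): φ is false.
  s1 (successors {s1, s3, s4, s5}): φ is false.
  s2 (successors {s1, s2}): φ is false.
  s3 (successors {s1, s3, s5}): φ is false.
  s4 (successors {s0, s5}): φ is false.
  s5 (successors {s1, s2}): φ is false.
Detail at s0 (counterexample):
  At s0: □□(¬p → p) → ¬q is true, so ¬(□□(¬p → p) → ¬q) is false.
    At s0: □□(¬p → p) is true, ¬q is true, so □□(¬p → p) → ¬q is true.
      At s0: no accessible worlds, so □□(¬p → p) holds vacuously.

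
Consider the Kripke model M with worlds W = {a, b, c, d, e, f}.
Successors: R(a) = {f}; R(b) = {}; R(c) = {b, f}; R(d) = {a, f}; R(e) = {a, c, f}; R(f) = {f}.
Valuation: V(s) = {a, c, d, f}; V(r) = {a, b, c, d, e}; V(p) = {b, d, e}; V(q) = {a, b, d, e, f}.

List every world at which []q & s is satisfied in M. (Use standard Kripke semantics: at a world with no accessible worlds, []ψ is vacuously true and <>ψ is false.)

Let φ = []q & s. Evaluate φ at each world:
  a (successors {f}): φ is true.
  b (successors ∅): φ is false.
  c (successors {b, f}): φ is true.
  d (successors {a, f}): φ is true.
  e (successors {a, c, f}): φ is false.
  f (successors {f}): φ is true.
For instance, at c:
  At c: []q is true, s is true, so []q & s is true.
    At c: []q requires q at every successor {b, f}.
      At b: q is true.
      At f: q is true.
    So []q is true at c.
Satisfying worlds: {a, c, d, f}

a, c, d, f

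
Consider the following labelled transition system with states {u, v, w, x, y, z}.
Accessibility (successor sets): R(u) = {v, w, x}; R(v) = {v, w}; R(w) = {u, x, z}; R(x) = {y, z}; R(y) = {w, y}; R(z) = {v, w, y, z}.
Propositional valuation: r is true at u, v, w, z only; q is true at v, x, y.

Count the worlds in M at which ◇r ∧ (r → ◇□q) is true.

Recall that □ψ holds at a world iff ψ holds at every accessible world, and ◇ψ holds iff ψ holds at some accessible world.
Let φ = ◇r ∧ (r → ◇□q). Evaluate φ at each world:
  u (successors {v, w, x}): φ is false.
  v (successors {v, w}): φ is false.
  w (successors {u, x, z}): φ is false.
  x (successors {y, z}): φ is true.
  y (successors {w, y}): φ is true.
  z (successors {v, w, y, z}): φ is false.
For instance, at w:
  At w: ◇r is true, r → ◇□q is false, so ◇r ∧ (r → ◇□q) is false.
    At w: ◇r requires r at some successor in {u, x, z}.
      r holds at u, so ◇r is true at w.
    At w: r is true, ◇□q is false, so r → ◇□q is false.
      At w: ◇□q requires □q at some successor in {u, x, z}.
        At u: □q is false.
        At x: □q is false.
        At z: □q is false.
      So ◇□q is false at w.
Satisfying worlds: {x, y}

2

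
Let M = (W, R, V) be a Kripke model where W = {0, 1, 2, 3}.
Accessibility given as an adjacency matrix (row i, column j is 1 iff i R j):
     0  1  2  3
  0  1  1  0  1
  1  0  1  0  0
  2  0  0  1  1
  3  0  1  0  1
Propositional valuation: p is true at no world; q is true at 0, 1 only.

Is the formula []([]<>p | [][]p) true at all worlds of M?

No

Let φ = []([]<>p | [][]p). Evaluate φ at each world:
  0 (successors {0, 1, 3}): φ is false.
  1 (successors {1}): φ is false.
  2 (successors {2, 3}): φ is false.
  3 (successors {1, 3}): φ is false.
Detail at 0 (counterexample):
  At 0: []([]<>p | [][]p) requires []<>p | [][]p at every successor {0, 1, 3}.
    []<>p | [][]p fails at 0, so []([]<>p | [][]p) is false at 0.
      At 0: []<>p is false, [][]p is false, so []<>p | [][]p is false.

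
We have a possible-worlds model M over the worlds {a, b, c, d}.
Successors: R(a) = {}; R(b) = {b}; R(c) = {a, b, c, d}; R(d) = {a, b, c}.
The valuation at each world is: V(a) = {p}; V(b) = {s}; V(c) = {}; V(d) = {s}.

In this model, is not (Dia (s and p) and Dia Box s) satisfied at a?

Yes

At a: Dia (s and p) and Dia Box s is false, so not (Dia (s and p) and Dia Box s) is true.
  At a: Dia (s and p) is false, Dia Box s is false, so Dia (s and p) and Dia Box s is false.
    At a: no accessible worlds, so Dia (s and p) is false.
    At a: no accessible worlds, so Dia Box s is false.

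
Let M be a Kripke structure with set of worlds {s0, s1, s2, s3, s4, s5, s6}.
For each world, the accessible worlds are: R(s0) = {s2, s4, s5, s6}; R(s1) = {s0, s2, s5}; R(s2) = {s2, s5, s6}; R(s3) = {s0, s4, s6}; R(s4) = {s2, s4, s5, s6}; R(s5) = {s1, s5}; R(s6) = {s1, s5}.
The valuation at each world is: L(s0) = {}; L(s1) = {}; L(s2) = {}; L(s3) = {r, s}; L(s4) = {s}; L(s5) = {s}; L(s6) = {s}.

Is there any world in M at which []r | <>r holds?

Let φ = []r | <>r. Evaluate φ at each world:
  s0 (successors {s2, s4, s5, s6}): φ is false.
  s1 (successors {s0, s2, s5}): φ is false.
  s2 (successors {s2, s5, s6}): φ is false.
  s3 (successors {s0, s4, s6}): φ is false.
  s4 (successors {s2, s4, s5, s6}): φ is false.
  s5 (successors {s1, s5}): φ is false.
  s6 (successors {s1, s5}): φ is false.
For instance, at s5:
  At s5: []r is false, <>r is false, so []r | <>r is false.
    At s5: []r requires r at every successor {s1, s5}.
      r fails at s1, so []r is false at s5.
    At s5: <>r requires r at some successor in {s1, s5}.
      At s1: r is false.
      At s5: r is false.
    So <>r is false at s5.

No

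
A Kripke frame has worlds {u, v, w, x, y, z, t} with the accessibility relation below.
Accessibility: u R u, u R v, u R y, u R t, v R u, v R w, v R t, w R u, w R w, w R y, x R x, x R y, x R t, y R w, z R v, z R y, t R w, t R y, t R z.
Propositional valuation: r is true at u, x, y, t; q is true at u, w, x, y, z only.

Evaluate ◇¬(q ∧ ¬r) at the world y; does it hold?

Recall that ◇ψ holds at a world iff ψ holds at some accessible world.
At y: ◇¬(q ∧ ¬r) requires ¬(q ∧ ¬r) at some successor in {w}.
  At w: ¬(q ∧ ¬r) is false.
So ◇¬(q ∧ ¬r) is false at y.

No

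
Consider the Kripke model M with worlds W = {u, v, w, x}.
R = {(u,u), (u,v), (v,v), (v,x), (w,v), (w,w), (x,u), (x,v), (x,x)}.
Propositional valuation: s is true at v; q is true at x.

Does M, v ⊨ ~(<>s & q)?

At v: <>s & q is false, so ~(<>s & q) is true.
  At v: <>s is true, q is false, so <>s & q is false.
    At v: <>s requires s at some successor in {v, x}.
      s holds at v, so <>s is true at v.

Yes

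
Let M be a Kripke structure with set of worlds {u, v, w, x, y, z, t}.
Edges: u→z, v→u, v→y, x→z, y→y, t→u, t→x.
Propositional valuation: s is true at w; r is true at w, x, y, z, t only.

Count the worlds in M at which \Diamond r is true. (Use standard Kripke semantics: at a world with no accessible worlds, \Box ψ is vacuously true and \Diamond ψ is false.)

5

Let φ = \Diamond r. Evaluate φ at each world:
  u (successors {z}): φ is true.
  v (successors {u, y}): φ is true.
  w (successors ∅): φ is false.
  x (successors {z}): φ is true.
  y (successors {y}): φ is true.
  z (successors ∅): φ is false.
  t (successors {u, x}): φ is true.
For instance, at u:
  At u: \Diamond r requires r at some successor in {z}.
    r holds at z, so \Diamond r is true at u.
Satisfying worlds: {u, v, x, y, t}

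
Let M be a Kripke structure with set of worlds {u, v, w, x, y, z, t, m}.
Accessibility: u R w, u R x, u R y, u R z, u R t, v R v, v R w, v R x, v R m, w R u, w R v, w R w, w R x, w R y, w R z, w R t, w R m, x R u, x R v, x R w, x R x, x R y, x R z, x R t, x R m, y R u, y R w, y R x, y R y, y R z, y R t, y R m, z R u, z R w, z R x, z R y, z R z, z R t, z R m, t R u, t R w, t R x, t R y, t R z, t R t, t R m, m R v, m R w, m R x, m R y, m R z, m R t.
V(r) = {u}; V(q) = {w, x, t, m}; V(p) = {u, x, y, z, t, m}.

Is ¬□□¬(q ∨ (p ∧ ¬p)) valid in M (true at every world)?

Yes

Let φ = ¬□□¬(q ∨ (p ∧ ¬p)). Evaluate φ at each world:
  u (successors {w, x, y, z, t}): φ is true.
  v (successors {v, w, x, m}): φ is true.
  w (successors {u, v, w, x, y, z, t, m}): φ is true.
  x (successors {u, v, w, x, y, z, t, m}): φ is true.
  y (successors {u, w, x, y, z, t, m}): φ is true.
  z (successors {u, w, x, y, z, t, m}): φ is true.
  t (successors {u, w, x, y, z, t, m}): φ is true.
  m (successors {v, w, x, y, z, t}): φ is true.
For instance, at z:
  At z: □□¬(q ∨ (p ∧ ¬p)) is false, so ¬□□¬(q ∨ (p ∧ ¬p)) is true.
    At z: □□¬(q ∨ (p ∧ ¬p)) requires □¬(q ∨ (p ∧ ¬p)) at every successor {u, w, x, y, z, t, m}.
      □¬(q ∨ (p ∧ ¬p)) fails at u, so □□¬(q ∨ (p ∧ ¬p)) is false at z.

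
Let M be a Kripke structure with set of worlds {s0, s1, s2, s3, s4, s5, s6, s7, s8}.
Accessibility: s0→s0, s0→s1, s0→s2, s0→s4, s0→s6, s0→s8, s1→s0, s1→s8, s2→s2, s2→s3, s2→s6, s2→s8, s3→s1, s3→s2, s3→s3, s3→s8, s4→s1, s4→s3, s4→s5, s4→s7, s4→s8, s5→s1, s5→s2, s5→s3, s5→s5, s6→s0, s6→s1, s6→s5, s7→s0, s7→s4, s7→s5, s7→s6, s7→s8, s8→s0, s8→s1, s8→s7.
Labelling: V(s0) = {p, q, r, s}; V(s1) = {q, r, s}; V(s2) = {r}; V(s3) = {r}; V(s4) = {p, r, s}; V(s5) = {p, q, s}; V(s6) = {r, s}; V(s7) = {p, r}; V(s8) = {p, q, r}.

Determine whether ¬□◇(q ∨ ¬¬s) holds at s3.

No

At s3: □◇(q ∨ ¬¬s) is true, so ¬□◇(q ∨ ¬¬s) is false.
  At s3: □◇(q ∨ ¬¬s) requires ◇(q ∨ ¬¬s) at every successor {s1, s2, s3, s8}.
    At s1: ◇(q ∨ ¬¬s) is true.
    At s2: ◇(q ∨ ¬¬s) is true.
    At s3: ◇(q ∨ ¬¬s) is true.
    At s8: ◇(q ∨ ¬¬s) is true.
  So □◇(q ∨ ¬¬s) is true at s3.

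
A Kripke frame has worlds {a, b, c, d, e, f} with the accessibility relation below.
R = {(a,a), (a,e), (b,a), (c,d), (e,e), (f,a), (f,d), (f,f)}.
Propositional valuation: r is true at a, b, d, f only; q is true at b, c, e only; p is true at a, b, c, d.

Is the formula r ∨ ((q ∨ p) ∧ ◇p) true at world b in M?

At b: r is true, (q ∨ p) ∧ ◇p is true, so r ∨ ((q ∨ p) ∧ ◇p) is true.
  At b: q ∨ p is true, ◇p is true, so (q ∨ p) ∧ ◇p is true.
    At b: ◇p requires p at some successor in {a}.
      p holds at a, so ◇p is true at b.

Yes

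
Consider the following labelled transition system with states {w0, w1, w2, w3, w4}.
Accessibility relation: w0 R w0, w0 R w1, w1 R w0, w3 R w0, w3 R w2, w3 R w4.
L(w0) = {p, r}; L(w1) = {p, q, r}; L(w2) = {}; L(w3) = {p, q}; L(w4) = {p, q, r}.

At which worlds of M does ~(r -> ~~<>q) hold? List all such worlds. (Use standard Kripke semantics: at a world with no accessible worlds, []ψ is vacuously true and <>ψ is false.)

Let φ = ~(r -> ~~<>q). Evaluate φ at each world:
  w0 (successors {w0, w1}): φ is false.
  w1 (successors {w0}): φ is true.
  w2 (successors ∅): φ is false.
  w3 (successors {w0, w2, w4}): φ is false.
  w4 (successors ∅): φ is true.
For instance, at w3:
  At w3: r -> ~~<>q is true, so ~(r -> ~~<>q) is false.
    At w3: r is false, ~~<>q is true, so r -> ~~<>q is true.
      At w3: ~<>q is false, so ~~<>q is true.
Satisfying worlds: {w1, w4}

w1, w4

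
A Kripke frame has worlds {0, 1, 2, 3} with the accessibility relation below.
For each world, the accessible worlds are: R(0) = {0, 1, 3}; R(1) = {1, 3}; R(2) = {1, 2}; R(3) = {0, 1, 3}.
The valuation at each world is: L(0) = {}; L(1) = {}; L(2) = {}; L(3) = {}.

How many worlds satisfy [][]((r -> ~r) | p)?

Let φ = [][]((r -> ~r) | p). Evaluate φ at each world:
  0 (successors {0, 1, 3}): φ is true.
  1 (successors {1, 3}): φ is true.
  2 (successors {1, 2}): φ is true.
  3 (successors {0, 1, 3}): φ is true.
For instance, at 2:
  At 2: [][]((r -> ~r) | p) requires []((r -> ~r) | p) at every successor {1, 2}.
      At 1: []((r -> ~r) | p) requires (r -> ~r) | p at every successor {1, 3}.
        At 1: (r -> ~r) | p is true.
        At 3: (r -> ~r) | p is true.
      So []((r -> ~r) | p) is true at 1.
      At 2: []((r -> ~r) | p) requires (r -> ~r) | p at every successor {1, 2}.
        At 1: (r -> ~r) | p is true.
        At 2: (r -> ~r) | p is true.
      So []((r -> ~r) | p) is true at 2.
  So [][]((r -> ~r) | p) is true at 2.
Satisfying worlds: {0, 1, 2, 3}

4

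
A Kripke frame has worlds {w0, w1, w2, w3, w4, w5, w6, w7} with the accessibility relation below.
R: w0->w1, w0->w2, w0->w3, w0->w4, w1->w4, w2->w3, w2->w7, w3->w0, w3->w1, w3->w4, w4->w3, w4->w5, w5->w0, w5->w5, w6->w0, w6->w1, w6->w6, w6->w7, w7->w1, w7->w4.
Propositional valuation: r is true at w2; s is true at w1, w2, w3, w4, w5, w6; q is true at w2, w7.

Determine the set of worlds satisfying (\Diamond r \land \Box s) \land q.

none

Let φ = (\Diamond r \land \Box s) \land q. Evaluate φ at each world:
  w0 (successors {w1, w2, w3, w4}): φ is false.
  w1 (successors {w4}): φ is false.
  w2 (successors {w3, w7}): φ is false.
  w3 (successors {w0, w1, w4}): φ is false.
  w4 (successors {w3, w5}): φ is false.
  w5 (successors {w0, w5}): φ is false.
  w6 (successors {w0, w1, w6, w7}): φ is false.
  w7 (successors {w1, w4}): φ is false.
For instance, at w1:
  At w1: \Diamond r \land \Box s is false, q is false, so (\Diamond r \land \Box s) \land q is false.
    At w1: \Diamond r is false, \Box s is true, so \Diamond r \land \Box s is false.
      At w1: \Diamond r requires r at some successor in {w4}.
        At w4: r is false.
      So \Diamond r is false at w1.
      At w1: \Box s requires s at every successor {w4}.
        At w4: s is true.
      So \Box s is true at w1.
Satisfying worlds: none.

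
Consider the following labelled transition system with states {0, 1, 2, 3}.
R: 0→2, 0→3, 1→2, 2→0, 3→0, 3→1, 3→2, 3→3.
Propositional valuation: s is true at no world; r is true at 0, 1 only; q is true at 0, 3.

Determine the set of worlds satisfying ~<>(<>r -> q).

1

Let φ = ~<>(<>r -> q). Evaluate φ at each world:
  0 (successors {2, 3}): φ is false.
  1 (successors {2}): φ is true.
  2 (successors {0}): φ is false.
  3 (successors {0, 1, 2, 3}): φ is false.
For instance, at 0:
  At 0: <>(<>r -> q) is true, so ~<>(<>r -> q) is false.
    At 0: <>(<>r -> q) requires <>r -> q at some successor in {2, 3}.
      <>r -> q holds at 3, so <>(<>r -> q) is true at 0.
Satisfying worlds: {1}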